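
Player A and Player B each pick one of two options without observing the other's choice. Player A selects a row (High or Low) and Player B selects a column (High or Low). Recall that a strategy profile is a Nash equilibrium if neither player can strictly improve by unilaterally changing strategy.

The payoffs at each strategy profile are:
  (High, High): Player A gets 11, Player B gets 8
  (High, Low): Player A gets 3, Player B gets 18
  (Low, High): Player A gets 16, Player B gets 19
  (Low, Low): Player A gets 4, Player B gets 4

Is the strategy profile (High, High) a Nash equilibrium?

At (High, High), Player A earns 11; switching to Low would give 16, so Player A would deviate.
Player B earns 8; switching to Low would give 18, so Player B would deviate.
Since at least one player can profitably deviate, this is not a Nash equilibrium.

No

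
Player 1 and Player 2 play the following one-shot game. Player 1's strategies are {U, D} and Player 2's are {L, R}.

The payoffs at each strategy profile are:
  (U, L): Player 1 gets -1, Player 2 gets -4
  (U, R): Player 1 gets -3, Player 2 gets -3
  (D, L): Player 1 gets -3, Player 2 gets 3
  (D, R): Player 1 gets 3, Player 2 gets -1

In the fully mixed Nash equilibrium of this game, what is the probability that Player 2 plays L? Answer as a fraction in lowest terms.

3/4

Let y be the probability that Player 2 plays L. In a completely mixed equilibrium, Player 1 must be indifferent between U and D.
Player 1's expected payoff from U is −y − 3(1−y); from D it is −3y + 3(1−y).
Setting these equal: 2y − 3 = −6y + 3, so y = 3/4.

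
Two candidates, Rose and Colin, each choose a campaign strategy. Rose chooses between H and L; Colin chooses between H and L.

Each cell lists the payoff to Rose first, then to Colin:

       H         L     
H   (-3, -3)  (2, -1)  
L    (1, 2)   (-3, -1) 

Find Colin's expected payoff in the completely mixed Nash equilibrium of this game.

-1

First find p, the probability Rose plays H, from Colin's indifference between H and L: −3p + 2(1−p) = −p − (1−p), giving p = 3/5.
Since Colin is indifferent in equilibrium, Colin's expected payoff equals the payoff from either column against (3/5, 2/5). Using H: −3(3/5) + 2(2/5) = -1.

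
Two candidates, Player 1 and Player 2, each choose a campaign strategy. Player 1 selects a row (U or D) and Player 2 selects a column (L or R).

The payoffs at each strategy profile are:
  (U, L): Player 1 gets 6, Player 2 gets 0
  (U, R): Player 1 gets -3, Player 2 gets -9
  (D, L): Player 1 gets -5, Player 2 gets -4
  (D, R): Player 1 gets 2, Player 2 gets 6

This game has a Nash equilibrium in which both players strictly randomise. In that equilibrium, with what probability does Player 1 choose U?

Let x be the probability that Player 1 plays U. In a completely mixed equilibrium, Player 2 must be indifferent between L and R.
Player 2's expected payoff from L is −4(1−x); from R it is −9x + 6(1−x).
Setting these equal: 4x − 4 = −15x + 6, so x = 10/19.

10/19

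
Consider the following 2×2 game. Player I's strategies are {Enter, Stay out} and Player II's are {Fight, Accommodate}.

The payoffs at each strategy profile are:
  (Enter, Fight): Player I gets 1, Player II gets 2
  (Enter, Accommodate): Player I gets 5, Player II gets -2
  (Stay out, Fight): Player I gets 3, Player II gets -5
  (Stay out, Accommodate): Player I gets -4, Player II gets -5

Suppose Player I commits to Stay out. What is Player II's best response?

Against Stay out, Player II earns -5 from Fight and -5 from Accommodate.
So either strategy is a best response.

either — both Fight and Accommodate are best responses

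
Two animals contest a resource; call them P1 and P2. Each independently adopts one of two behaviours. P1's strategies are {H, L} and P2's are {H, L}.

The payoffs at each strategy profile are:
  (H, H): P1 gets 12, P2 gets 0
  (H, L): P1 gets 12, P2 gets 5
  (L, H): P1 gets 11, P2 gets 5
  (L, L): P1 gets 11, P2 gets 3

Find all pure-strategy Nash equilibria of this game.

(H, L)

(H, H): P2 prefers L (5 > 0) — not an equilibrium.
(H, L): P1 gets 12 ≥ 11 from L, and P2 gets 5 ≥ 0 from H — Nash equilibrium.
(L, H): P1 prefers H (12 > 11) — not an equilibrium.
(L, L): P1 prefers H (12 > 11); P2 prefers H (5 > 3) — not an equilibrium.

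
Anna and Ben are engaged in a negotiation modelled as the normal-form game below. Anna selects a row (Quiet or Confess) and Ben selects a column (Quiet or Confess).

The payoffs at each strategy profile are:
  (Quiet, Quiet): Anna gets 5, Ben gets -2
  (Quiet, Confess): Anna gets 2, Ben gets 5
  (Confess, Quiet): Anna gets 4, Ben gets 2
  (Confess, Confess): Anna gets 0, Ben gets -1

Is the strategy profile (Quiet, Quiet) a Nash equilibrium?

No

At (Quiet, Quiet), Anna earns 5; switching to Confess would give 4, so Anna has no profitable deviation.
Ben earns -2; switching to Confess would give 5, so Ben would deviate.
Since at least one player can profitably deviate, this is not a Nash equilibrium.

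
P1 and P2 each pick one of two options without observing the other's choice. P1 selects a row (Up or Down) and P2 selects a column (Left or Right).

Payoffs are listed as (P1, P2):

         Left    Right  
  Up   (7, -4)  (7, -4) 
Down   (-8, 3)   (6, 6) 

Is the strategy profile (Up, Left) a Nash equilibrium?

Yes

At (Up, Left), P1 earns 7; switching to Down would give -8, so P1 has no profitable deviation.
P2 earns -4; switching to Right would give -4, so P2 has no profitable deviation.
Neither player can gain by a unilateral deviation, so this profile is a Nash equilibrium.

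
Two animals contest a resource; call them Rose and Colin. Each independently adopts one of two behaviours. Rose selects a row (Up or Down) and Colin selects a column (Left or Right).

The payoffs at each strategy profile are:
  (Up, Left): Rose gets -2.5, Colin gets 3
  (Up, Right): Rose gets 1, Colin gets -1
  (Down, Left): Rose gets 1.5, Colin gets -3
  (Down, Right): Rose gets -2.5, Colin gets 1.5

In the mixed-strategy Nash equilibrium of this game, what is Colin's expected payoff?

First find x, the probability Rose plays Up, from Colin's indifference between Left and Right: 3x − 3(1−x) = −x + 1.5(1−x), giving x = 9/17.
Since Colin is indifferent in equilibrium, Colin's expected payoff equals the payoff from either column against (9/17, 8/17). Using Left: 3(9/17) − 3(8/17) = 3/17.

3/17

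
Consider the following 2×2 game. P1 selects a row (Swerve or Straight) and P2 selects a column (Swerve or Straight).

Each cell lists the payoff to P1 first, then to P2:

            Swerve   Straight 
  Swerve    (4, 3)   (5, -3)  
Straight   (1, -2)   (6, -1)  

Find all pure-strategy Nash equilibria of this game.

(Swerve, Swerve): P1 gets 4 ≥ 1 from Straight, and P2 gets 3 ≥ -3 from Straight — Nash equilibrium.
(Swerve, Straight): P1 prefers Straight (6 > 5); P2 prefers Swerve (3 > -3) — not an equilibrium.
(Straight, Swerve): P1 prefers Swerve (4 > 1); P2 prefers Straight (-1 > -2) — not an equilibrium.
(Straight, Straight): P1 gets 6 ≥ 5 from Swerve, and P2 gets -1 ≥ -2 from Swerve — Nash equilibrium.

(Swerve, Swerve) and (Straight, Straight)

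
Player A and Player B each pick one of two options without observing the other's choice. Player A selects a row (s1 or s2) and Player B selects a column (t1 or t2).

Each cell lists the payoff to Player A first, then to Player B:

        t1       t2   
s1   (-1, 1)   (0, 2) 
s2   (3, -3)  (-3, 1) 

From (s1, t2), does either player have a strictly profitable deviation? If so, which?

Player A at (s1, t2) earns 0; deviating to s2 yields -3 — not better.
Player B earns 2; deviating to t1 yields 1 — not better.
Neither player can strictly improve; the profile is a Nash equilibrium.

Neither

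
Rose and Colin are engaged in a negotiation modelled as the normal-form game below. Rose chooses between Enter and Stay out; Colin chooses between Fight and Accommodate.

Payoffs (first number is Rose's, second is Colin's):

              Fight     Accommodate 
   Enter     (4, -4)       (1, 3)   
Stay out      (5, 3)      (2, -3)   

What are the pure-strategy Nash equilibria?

(Stay out, Fight)

(Enter, Fight): Rose prefers Stay out (5 > 4); Colin prefers Accommodate (3 > -4) — not an equilibrium.
(Enter, Accommodate): Rose prefers Stay out (2 > 1) — not an equilibrium.
(Stay out, Fight): Rose gets 5 ≥ 4 from Enter, and Colin gets 3 ≥ -3 from Accommodate — Nash equilibrium.
(Stay out, Accommodate): Colin prefers Fight (3 > -3) — not an equilibrium.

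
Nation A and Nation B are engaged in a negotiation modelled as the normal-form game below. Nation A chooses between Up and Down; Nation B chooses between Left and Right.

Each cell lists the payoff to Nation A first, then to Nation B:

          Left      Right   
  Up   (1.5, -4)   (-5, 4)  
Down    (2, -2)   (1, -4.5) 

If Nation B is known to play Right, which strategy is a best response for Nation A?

Against Right, Nation A earns -5 from Up and 1 from Down.
So Down is the best response.

Down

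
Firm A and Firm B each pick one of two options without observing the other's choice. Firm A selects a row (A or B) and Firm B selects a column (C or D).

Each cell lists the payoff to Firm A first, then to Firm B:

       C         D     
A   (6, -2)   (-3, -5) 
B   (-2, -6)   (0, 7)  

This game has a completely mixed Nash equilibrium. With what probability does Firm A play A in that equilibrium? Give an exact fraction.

13/16

Let r be the probability that Firm A plays A. In a completely mixed equilibrium, Firm B must be indifferent between C and D.
Firm B's expected payoff from C is −2r − 6(1−r); from D it is −5r + 7(1−r).
Setting these equal: 4r − 6 = −12r + 7, so r = 13/16.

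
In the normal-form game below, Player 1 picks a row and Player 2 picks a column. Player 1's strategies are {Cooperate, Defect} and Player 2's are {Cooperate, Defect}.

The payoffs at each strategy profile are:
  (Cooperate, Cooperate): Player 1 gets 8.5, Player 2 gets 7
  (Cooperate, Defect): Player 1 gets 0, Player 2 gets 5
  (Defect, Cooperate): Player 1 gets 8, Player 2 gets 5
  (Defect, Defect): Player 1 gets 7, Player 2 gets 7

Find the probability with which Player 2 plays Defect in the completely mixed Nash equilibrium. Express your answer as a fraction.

Let c be the probability that Player 2 plays Cooperate. In a completely mixed equilibrium, Player 1 must be indifferent between Cooperate and Defect.
Player 1's expected payoff from Cooperate is 8.5c; from Defect it is 8c + 7(1−c).
Setting these equal: 8.5c = c + 7, so c = 14/15.
Therefore Player 2 plays Defect with probability 1 − 14/15 = 1/15.

1/15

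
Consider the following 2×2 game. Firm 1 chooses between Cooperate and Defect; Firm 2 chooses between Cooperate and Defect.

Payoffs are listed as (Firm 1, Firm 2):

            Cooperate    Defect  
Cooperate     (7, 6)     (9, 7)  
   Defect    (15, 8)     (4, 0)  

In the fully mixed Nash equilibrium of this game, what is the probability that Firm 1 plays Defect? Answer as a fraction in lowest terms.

Let x be the probability that Firm 1 plays Cooperate. In a completely mixed equilibrium, Firm 2 must be indifferent between Cooperate and Defect.
Firm 2's expected payoff from Cooperate is 6x + 8(1−x); from Defect it is 7x.
Setting these equal: −2x + 8 = 7x, so x = 8/9.
Therefore Firm 1 plays Defect with probability 1 − 8/9 = 1/9.

1/9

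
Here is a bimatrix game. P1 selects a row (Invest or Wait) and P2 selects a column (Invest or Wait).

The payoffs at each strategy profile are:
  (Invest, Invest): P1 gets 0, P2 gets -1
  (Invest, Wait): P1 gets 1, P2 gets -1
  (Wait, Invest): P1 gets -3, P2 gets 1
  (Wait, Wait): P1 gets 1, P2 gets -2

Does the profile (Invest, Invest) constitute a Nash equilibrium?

Yes

At (Invest, Invest), P1 earns 0; switching to Wait would give -3, so P1 has no profitable deviation.
P2 earns -1; switching to Wait would give -1, so P2 has no profitable deviation.
Neither player can gain by a unilateral deviation, so this profile is a Nash equilibrium.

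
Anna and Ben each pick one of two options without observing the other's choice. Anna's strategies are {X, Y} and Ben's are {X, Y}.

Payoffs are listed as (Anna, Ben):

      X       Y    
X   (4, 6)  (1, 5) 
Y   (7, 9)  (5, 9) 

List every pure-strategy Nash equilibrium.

(X, X): Anna prefers Y (7 > 4) — not an equilibrium.
(X, Y): Anna prefers Y (5 > 1); Ben prefers X (6 > 5) — not an equilibrium.
(Y, X): Anna gets 7 ≥ 4 from X, and Ben gets 9 ≥ 9 from Y — Nash equilibrium.
(Y, Y): Anna gets 5 ≥ 1 from X, and Ben gets 9 ≥ 9 from X — Nash equilibrium.

(Y, X) and (Y, Y)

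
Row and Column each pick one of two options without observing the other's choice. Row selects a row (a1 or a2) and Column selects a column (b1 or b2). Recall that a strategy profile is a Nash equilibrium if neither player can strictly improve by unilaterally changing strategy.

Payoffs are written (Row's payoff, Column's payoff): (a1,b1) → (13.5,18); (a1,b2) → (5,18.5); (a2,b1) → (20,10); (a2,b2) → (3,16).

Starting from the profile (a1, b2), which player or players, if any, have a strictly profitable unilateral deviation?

Neither

Row at (a1, b2) earns 5; deviating to a2 yields 3 — not better.
Column earns 18.5; deviating to b1 yields 18 — not better.
Neither player can strictly improve; the profile is a Nash equilibrium.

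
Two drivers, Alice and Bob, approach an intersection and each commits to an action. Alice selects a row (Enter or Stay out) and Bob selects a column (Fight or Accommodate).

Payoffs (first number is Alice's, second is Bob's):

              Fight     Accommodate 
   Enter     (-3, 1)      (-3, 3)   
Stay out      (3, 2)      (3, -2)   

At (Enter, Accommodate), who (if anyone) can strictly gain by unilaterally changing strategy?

Alice

Alice at (Enter, Accommodate) earns -3; deviating to Stay out yields 3 — a strict improvement.
Bob earns 3; deviating to Fight yields 1 — not better.
Only Alice has a strictly profitable deviation.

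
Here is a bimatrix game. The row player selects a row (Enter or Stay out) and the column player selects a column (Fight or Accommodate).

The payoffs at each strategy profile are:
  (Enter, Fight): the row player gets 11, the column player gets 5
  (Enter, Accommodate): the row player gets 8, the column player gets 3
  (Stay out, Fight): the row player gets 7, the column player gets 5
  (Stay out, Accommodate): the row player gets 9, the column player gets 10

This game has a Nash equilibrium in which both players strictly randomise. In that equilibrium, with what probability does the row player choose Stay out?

2/7

Let x be the probability that the row player plays Enter. In a completely mixed equilibrium, the column player must be indifferent between Fight and Accommodate.
The column player's expected payoff from Fight is 5x + 5(1−x); from Accommodate it is 3x + 10(1−x).
Setting these equal: 5 = −7x + 10, so x = 5/7.
Therefore the row player plays Stay out with probability 1 − 5/7 = 2/7.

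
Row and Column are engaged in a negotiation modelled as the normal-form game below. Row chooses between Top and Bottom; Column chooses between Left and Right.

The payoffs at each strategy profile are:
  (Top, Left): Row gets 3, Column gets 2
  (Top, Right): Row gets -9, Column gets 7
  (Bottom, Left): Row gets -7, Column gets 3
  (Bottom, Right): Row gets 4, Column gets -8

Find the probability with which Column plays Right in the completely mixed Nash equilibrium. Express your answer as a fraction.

10/23

Let c be the probability that Column plays Left. In a completely mixed equilibrium, Row must be indifferent between Top and Bottom.
Row's expected payoff from Top is 3c − 9(1−c); from Bottom it is −7c + 4(1−c).
Setting these equal: 12c − 9 = −11c + 4, so c = 13/23.
Therefore Column plays Right with probability 1 − 13/23 = 10/23.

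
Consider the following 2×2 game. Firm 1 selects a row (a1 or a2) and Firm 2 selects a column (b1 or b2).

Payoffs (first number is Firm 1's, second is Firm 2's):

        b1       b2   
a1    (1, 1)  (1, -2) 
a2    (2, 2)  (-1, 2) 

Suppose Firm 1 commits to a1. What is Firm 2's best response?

Against a1, Firm 2 earns 1 from b1 and -2 from b2.
So b1 is the best response.

b1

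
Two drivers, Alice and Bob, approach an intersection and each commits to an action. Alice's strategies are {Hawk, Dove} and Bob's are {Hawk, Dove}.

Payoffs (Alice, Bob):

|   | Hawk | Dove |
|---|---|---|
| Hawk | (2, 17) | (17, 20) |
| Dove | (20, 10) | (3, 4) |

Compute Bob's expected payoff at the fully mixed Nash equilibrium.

44/3

First find x, the probability Alice plays Hawk, from Bob's indifference between Hawk and Dove: 17x + 10(1−x) = 20x + 4(1−x), giving x = 2/3.
Since Bob is indifferent in equilibrium, Bob's expected payoff equals the payoff from either column against (2/3, 1/3). Using Hawk: 17(2/3) + 10(1/3) = 44/3.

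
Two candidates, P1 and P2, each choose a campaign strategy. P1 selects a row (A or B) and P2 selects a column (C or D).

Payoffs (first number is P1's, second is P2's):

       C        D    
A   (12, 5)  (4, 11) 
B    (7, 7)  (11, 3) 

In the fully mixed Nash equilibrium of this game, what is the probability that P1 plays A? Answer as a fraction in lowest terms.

Let r be the probability that P1 plays A. In a completely mixed equilibrium, P2 must be indifferent between C and D.
P2's expected payoff from C is 5r + 7(1−r); from D it is 11r + 3(1−r).
Setting these equal: −2r + 7 = 8r + 3, so r = 2/5.

2/5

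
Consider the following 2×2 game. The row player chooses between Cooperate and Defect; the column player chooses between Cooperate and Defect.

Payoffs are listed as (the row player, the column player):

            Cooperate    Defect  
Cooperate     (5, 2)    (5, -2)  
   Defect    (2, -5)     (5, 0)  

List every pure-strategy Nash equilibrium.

(Cooperate, Cooperate): the row player gets 5 ≥ 2 from Defect, and the column player gets 2 ≥ -2 from Defect — Nash equilibrium.
(Cooperate, Defect): the column player prefers Cooperate (2 > -2) — not an equilibrium.
(Defect, Cooperate): the row player prefers Cooperate (5 > 2); the column player prefers Defect (0 > -5) — not an equilibrium.
(Defect, Defect): the row player gets 5 ≥ 5 from Cooperate, and the column player gets 0 ≥ -5 from Cooperate — Nash equilibrium.

(Cooperate, Cooperate) and (Defect, Defect)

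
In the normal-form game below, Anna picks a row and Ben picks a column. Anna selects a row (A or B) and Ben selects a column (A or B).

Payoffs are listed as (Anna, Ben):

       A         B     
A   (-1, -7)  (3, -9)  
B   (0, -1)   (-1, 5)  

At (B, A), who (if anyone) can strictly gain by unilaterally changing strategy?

Anna at (B, A) earns 0; deviating to A yields -1 — not better.
Ben earns -1; deviating to B yields 5 — a strict improvement.
Only Ben has a strictly profitable deviation.

Ben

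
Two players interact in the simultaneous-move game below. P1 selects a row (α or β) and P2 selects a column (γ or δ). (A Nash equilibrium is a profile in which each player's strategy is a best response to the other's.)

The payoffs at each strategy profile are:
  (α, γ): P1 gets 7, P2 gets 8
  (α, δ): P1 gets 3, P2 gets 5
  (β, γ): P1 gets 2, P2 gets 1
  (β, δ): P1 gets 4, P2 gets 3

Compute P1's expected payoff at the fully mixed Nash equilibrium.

11/3

First find q, the probability P2 plays γ, from P1's indifference between α and β: 7q + 3(1−q) = 2q + 4(1−q), giving q = 1/6.
Since P1 is indifferent in equilibrium, P1's expected payoff equals the payoff from either row against (1/6, 5/6). Using α: 7(1/6) + 3(5/6) = 11/3.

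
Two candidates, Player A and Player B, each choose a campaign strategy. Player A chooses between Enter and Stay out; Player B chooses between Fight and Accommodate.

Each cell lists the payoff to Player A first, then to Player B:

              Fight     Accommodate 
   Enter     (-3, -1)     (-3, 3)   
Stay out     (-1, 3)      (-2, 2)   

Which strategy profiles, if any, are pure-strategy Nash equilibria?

(Stay out, Fight)

(Enter, Fight): Player A prefers Stay out (-1 > -3); Player B prefers Accommodate (3 > -1) — not an equilibrium.
(Enter, Accommodate): Player A prefers Stay out (-2 > -3) — not an equilibrium.
(Stay out, Fight): Player A gets -1 ≥ -3 from Enter, and Player B gets 3 ≥ 2 from Accommodate — Nash equilibrium.
(Stay out, Accommodate): Player B prefers Fight (3 > 2) — not an equilibrium.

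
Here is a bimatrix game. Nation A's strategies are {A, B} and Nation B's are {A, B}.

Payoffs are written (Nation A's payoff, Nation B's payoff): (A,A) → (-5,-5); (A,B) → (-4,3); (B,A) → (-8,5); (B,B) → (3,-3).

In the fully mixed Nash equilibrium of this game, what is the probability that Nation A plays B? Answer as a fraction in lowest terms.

1/2

Let r be the probability that Nation A plays A. In a completely mixed equilibrium, Nation B must be indifferent between A and B.
Nation B's expected payoff from A is −5r + 5(1−r); from B it is 3r − 3(1−r).
Setting these equal: −10r + 5 = 6r − 3, so r = 1/2.
Therefore Nation A plays B with probability 1 − 1/2 = 1/2.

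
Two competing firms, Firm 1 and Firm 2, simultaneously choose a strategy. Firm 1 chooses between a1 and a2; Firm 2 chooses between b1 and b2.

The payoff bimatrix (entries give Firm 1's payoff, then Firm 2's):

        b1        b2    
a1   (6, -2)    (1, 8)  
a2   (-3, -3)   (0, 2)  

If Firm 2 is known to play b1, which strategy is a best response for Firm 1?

a1

Against b1, Firm 1 earns 6 from a1 and -3 from a2.
So a1 is the best response.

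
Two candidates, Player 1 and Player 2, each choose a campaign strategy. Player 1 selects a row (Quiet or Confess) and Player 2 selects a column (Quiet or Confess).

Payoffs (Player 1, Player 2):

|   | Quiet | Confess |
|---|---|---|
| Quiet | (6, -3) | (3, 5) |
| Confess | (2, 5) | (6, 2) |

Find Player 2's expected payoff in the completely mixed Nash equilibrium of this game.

31/11

First find x, the probability Player 1 plays Quiet, from Player 2's indifference between Quiet and Confess: −3x + 5(1−x) = 5x + 2(1−x), giving x = 3/11.
Since Player 2 is indifferent in equilibrium, Player 2's expected payoff equals the payoff from either column against (3/11, 8/11). Using Quiet: −3(3/11) + 5(8/11) = 31/11.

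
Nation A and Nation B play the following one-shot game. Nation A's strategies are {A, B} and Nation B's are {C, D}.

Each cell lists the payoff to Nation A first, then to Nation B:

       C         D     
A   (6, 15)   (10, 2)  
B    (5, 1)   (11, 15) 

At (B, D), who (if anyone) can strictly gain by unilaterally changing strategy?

Neither

Nation A at (B, D) earns 11; deviating to A yields 10 — not better.
Nation B earns 15; deviating to C yields 1 — not better.
Neither player can strictly improve; the profile is a Nash equilibrium.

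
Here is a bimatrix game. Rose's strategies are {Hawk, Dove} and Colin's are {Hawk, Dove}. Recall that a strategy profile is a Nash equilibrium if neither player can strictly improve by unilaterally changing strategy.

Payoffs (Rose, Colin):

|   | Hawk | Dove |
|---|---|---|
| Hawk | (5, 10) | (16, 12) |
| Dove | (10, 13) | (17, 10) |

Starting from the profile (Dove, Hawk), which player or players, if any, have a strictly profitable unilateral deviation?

Neither

Rose at (Dove, Hawk) earns 10; deviating to Hawk yields 5 — not better.
Colin earns 13; deviating to Dove yields 10 — not better.
Neither player can strictly improve; the profile is a Nash equilibrium.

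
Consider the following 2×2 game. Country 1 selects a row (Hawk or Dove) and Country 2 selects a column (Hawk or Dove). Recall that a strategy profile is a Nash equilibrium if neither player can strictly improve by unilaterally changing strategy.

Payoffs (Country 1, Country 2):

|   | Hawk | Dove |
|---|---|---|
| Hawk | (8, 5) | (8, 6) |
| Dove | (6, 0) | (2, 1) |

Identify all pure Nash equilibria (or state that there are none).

(Hawk, Dove)

(Hawk, Hawk): Country 2 prefers Dove (6 > 5) — not an equilibrium.
(Hawk, Dove): Country 1 gets 8 ≥ 2 from Dove, and Country 2 gets 6 ≥ 5 from Hawk — Nash equilibrium.
(Dove, Hawk): Country 1 prefers Hawk (8 > 6); Country 2 prefers Dove (1 > 0) — not an equilibrium.
(Dove, Dove): Country 1 prefers Hawk (8 > 2) — not an equilibrium.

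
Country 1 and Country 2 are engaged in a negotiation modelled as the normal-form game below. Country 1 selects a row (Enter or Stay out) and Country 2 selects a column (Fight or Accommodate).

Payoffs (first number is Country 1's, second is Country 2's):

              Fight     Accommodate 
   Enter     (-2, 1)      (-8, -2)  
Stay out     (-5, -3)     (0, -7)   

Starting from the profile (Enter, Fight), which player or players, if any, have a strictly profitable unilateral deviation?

Neither

Country 1 at (Enter, Fight) earns -2; deviating to Stay out yields -5 — not better.
Country 2 earns 1; deviating to Accommodate yields -2 — not better.
Neither player can strictly improve; the profile is a Nash equilibrium.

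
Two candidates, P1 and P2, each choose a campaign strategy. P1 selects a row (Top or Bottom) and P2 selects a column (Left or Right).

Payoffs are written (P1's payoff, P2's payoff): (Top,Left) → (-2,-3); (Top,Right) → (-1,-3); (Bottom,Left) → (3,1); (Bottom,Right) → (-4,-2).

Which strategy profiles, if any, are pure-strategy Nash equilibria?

(Top, Left): P1 prefers Bottom (3 > -2) — not an equilibrium.
(Top, Right): P1 gets -1 ≥ -4 from Bottom, and P2 gets -3 ≥ -3 from Left — Nash equilibrium.
(Bottom, Left): P1 gets 3 ≥ -2 from Top, and P2 gets 1 ≥ -2 from Right — Nash equilibrium.
(Bottom, Right): P1 prefers Top (-1 > -4); P2 prefers Left (1 > -2) — not an equilibrium.

(Top, Right) and (Bottom, Left)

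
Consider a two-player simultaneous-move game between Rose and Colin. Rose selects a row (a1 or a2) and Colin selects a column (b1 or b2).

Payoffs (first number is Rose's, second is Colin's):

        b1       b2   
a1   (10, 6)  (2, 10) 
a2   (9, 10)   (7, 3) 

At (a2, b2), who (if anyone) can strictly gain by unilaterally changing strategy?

Colin

Rose at (a2, b2) earns 7; deviating to a1 yields 2 — not better.
Colin earns 3; deviating to b1 yields 10 — a strict improvement.
Only Colin has a strictly profitable deviation.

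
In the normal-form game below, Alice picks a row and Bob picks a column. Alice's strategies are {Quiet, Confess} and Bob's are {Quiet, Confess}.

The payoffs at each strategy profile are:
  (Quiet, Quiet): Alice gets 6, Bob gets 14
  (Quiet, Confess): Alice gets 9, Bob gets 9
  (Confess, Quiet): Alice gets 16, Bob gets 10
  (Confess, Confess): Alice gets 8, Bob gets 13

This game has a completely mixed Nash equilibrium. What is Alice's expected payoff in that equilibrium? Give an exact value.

96/11

First find y, the probability Bob plays Quiet, from Alice's indifference between Quiet and Confess: 6y + 9(1−y) = 16y + 8(1−y), giving y = 1/11.
Since Alice is indifferent in equilibrium, Alice's expected payoff equals the payoff from either row against (1/11, 10/11). Using Quiet: 6(1/11) + 9(10/11) = 96/11.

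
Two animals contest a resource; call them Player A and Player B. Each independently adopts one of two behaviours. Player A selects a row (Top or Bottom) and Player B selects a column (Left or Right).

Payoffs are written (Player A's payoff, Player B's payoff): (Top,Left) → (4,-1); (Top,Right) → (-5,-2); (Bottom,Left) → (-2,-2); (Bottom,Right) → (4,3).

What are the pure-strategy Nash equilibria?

(Top, Left): Player A gets 4 ≥ -2 from Bottom, and Player B gets -1 ≥ -2 from Right — Nash equilibrium.
(Top, Right): Player A prefers Bottom (4 > -5); Player B prefers Left (-1 > -2) — not an equilibrium.
(Bottom, Left): Player A prefers Top (4 > -2); Player B prefers Right (3 > -2) — not an equilibrium.
(Bottom, Right): Player A gets 4 ≥ -5 from Top, and Player B gets 3 ≥ -2 from Left — Nash equilibrium.

(Top, Left) and (Bottom, Right)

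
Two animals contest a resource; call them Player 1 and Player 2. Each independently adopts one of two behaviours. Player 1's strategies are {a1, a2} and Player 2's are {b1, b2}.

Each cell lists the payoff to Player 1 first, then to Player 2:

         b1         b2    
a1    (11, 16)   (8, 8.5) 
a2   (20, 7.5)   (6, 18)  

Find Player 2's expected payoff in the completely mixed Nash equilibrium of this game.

First find p, the probability Player 1 plays a1, from Player 2's indifference between b1 and b2: 16p + 7.5(1−p) = 8.5p + 18(1−p), giving p = 7/12.
Since Player 2 is indifferent in equilibrium, Player 2's expected payoff equals the payoff from either column against (7/12, 5/12). Using b1: 16(7/12) + 7.5(5/12) = 299/24.

299/24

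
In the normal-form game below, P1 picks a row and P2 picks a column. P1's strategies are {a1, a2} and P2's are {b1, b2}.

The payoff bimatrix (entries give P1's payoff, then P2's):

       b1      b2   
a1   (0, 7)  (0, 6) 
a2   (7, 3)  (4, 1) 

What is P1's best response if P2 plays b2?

Against b2, P1 earns 0 from a1 and 4 from a2.
So a2 is the best response.

a2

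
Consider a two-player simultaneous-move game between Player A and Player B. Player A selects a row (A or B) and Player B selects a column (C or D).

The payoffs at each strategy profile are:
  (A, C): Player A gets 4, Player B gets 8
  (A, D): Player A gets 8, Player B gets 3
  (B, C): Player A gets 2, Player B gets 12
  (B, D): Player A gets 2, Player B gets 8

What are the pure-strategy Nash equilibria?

(A, C)

(A, C): Player A gets 4 ≥ 2 from B, and Player B gets 8 ≥ 3 from D — Nash equilibrium.
(A, D): Player B prefers C (8 > 3) — not an equilibrium.
(B, C): Player A prefers A (4 > 2) — not an equilibrium.
(B, D): Player A prefers A (8 > 2); Player B prefers C (12 > 8) — not an equilibrium.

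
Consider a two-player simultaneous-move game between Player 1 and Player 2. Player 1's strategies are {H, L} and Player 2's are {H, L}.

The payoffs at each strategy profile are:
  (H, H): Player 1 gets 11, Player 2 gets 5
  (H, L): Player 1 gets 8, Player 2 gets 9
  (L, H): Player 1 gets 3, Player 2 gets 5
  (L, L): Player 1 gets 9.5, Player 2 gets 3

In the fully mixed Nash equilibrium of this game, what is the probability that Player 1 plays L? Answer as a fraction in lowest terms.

Let p be the probability that Player 1 plays H. In a completely mixed equilibrium, Player 2 must be indifferent between H and L.
Player 2's expected payoff from H is 5p + 5(1−p); from L it is 9p + 3(1−p).
Setting these equal: 5 = 6p + 3, so p = 1/3.
Therefore Player 1 plays L with probability 1 − 1/3 = 2/3.

2/3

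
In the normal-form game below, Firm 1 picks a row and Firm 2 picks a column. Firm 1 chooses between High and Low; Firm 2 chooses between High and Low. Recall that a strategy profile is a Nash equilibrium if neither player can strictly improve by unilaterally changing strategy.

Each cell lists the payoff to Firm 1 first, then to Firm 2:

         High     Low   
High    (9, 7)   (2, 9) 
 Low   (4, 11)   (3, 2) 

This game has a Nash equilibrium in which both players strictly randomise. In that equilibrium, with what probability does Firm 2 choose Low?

Let c be the probability that Firm 2 plays High. In a completely mixed equilibrium, Firm 1 must be indifferent between High and Low.
Firm 1's expected payoff from High is 9c + 2(1−c); from Low it is 4c + 3(1−c).
Setting these equal: 7c + 2 = c + 3, so c = 1/6.
Therefore Firm 2 plays Low with probability 1 − 1/6 = 5/6.

5/6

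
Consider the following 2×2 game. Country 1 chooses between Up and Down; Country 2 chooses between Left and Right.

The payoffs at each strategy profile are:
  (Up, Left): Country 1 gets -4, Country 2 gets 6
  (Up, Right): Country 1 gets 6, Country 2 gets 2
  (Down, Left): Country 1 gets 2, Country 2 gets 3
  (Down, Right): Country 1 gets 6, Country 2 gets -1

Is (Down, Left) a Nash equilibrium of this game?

Yes

At (Down, Left), Country 1 earns 2; switching to Up would give -4, so Country 1 has no profitable deviation.
Country 2 earns 3; switching to Right would give -1, so Country 2 has no profitable deviation.
Neither player can gain by a unilateral deviation, so this profile is a Nash equilibrium.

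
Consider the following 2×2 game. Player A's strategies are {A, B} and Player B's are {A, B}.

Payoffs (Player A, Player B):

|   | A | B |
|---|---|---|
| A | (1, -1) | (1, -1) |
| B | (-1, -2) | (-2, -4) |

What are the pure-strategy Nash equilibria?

(A, A) and (A, B)

(A, A): Player A gets 1 ≥ -1 from B, and Player B gets -1 ≥ -1 from B — Nash equilibrium.
(A, B): Player A gets 1 ≥ -2 from B, and Player B gets -1 ≥ -1 from A — Nash equilibrium.
(B, A): Player A prefers A (1 > -1) — not an equilibrium.
(B, B): Player A prefers A (1 > -2); Player B prefers A (-2 > -4) — not an equilibrium.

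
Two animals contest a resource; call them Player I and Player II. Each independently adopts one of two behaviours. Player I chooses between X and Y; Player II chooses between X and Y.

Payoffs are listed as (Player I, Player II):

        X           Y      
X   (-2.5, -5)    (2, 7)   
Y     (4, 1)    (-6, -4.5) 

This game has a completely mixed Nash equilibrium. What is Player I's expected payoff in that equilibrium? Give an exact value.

-14/29

First find q, the probability Player II plays X, from Player I's indifference between X and Y: −2.5q + 2(1−q) = 4q − 6(1−q), giving q = 16/29.
Since Player I is indifferent in equilibrium, Player I's expected payoff equals the payoff from either row against (16/29, 13/29). Using X: −2.5(16/29) + 2(13/29) = -14/29.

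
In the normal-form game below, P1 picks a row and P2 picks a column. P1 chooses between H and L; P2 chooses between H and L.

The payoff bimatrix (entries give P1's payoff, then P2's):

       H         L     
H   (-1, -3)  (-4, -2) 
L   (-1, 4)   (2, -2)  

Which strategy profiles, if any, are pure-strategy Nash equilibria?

(L, H)

(H, H): P2 prefers L (-2 > -3) — not an equilibrium.
(H, L): P1 prefers L (2 > -4) — not an equilibrium.
(L, H): P1 gets -1 ≥ -1 from H, and P2 gets 4 ≥ -2 from L — Nash equilibrium.
(L, L): P2 prefers H (4 > -2) — not an equilibrium.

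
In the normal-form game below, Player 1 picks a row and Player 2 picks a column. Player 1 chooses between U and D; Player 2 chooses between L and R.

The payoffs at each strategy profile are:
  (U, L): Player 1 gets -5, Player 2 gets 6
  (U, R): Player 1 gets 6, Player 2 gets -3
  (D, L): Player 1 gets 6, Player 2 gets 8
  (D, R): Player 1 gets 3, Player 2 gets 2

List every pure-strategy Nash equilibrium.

(U, L): Player 1 prefers D (6 > -5) — not an equilibrium.
(U, R): Player 2 prefers L (6 > -3) — not an equilibrium.
(D, L): Player 1 gets 6 ≥ -5 from U, and Player 2 gets 8 ≥ 2 from R — Nash equilibrium.
(D, R): Player 1 prefers U (6 > 3); Player 2 prefers L (8 > 2) — not an equilibrium.

(D, L)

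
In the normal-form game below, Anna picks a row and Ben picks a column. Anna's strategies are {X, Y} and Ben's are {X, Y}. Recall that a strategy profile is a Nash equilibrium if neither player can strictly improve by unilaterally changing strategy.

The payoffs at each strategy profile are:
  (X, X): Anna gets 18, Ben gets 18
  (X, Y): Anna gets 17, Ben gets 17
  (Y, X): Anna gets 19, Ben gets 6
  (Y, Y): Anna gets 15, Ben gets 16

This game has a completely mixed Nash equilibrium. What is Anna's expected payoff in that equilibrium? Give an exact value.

First find q, the probability Ben plays X, from Anna's indifference between X and Y: 18q + 17(1−q) = 19q + 15(1−q), giving q = 2/3.
Since Anna is indifferent in equilibrium, Anna's expected payoff equals the payoff from either row against (2/3, 1/3). Using X: 18(2/3) + 17(1/3) = 53/3.

53/3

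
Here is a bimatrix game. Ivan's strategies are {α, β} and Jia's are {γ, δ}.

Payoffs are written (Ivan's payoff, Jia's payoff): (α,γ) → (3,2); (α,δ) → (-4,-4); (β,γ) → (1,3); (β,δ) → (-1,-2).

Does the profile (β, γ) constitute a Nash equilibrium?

No

At (β, γ), Ivan earns 1; switching to α would give 3, so Ivan would deviate.
Jia earns 3; switching to δ would give -2, so Jia has no profitable deviation.
Since at least one player can profitably deviate, this is not a Nash equilibrium.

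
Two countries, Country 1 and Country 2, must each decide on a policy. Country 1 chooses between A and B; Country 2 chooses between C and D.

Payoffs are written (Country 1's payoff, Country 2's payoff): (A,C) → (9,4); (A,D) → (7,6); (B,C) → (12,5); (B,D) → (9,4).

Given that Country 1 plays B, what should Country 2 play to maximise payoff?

Against B, Country 2 earns 5 from C and 4 from D.
So C is the best response.

C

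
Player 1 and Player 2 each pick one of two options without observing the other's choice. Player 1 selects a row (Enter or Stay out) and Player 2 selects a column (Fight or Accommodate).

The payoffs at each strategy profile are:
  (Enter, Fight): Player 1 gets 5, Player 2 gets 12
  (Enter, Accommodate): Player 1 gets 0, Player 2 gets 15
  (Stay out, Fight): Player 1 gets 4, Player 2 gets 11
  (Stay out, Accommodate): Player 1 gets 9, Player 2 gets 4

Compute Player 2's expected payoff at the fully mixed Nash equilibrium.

First find p, the probability Player 1 plays Enter, from Player 2's indifference between Fight and Accommodate: 12p + 11(1−p) = 15p + 4(1−p), giving p = 7/10.
Since Player 2 is indifferent in equilibrium, Player 2's expected payoff equals the payoff from either column against (7/10, 3/10). Using Fight: 12(7/10) + 11(3/10) = 117/10.

117/10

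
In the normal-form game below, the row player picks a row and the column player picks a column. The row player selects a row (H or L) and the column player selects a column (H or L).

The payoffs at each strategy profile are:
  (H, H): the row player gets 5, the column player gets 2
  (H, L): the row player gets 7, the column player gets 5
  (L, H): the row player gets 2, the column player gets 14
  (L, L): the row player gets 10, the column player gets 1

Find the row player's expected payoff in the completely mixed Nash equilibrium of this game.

First find q, the probability the column player plays H, from the row player's indifference between H and L: 5q + 7(1−q) = 2q + 10(1−q), giving q = 1/2.
Since the row player is indifferent in equilibrium, the row player's expected payoff equals the payoff from either row against (1/2, 1/2). Using H: 5(1/2) + 7(1/2) = 6.

6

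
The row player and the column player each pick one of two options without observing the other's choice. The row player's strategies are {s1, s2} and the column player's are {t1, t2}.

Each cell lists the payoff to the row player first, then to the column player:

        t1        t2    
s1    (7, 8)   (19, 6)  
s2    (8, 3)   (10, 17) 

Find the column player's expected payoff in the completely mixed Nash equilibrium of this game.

59/8

First find p, the probability the row player plays s1, from the column player's indifference between t1 and t2: 8p + 3(1−p) = 6p + 17(1−p), giving p = 7/8.
Since the column player is indifferent in equilibrium, the column player's expected payoff equals the payoff from either column against (7/8, 1/8). Using t1: 8(7/8) + 3(1/8) = 59/8.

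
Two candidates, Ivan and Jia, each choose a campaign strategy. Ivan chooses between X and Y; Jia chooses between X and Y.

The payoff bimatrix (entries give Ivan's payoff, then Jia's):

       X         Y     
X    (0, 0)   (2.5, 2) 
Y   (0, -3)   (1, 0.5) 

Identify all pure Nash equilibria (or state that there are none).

(X, X): Jia prefers Y (2 > 0) — not an equilibrium.
(X, Y): Ivan gets 2.5 ≥ 1 from Y, and Jia gets 2 ≥ 0 from X — Nash equilibrium.
(Y, X): Jia prefers Y (0.5 > -3) — not an equilibrium.
(Y, Y): Ivan prefers X (2.5 > 1) — not an equilibrium.

(X, Y)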